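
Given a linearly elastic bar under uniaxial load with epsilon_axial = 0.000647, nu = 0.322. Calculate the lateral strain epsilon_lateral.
Model: a linearly elastic bar under uniaxial load, so epsilon_lateral = -nu·epsilon_axial.
Substitute:
  epsilon_lateral = -(0.322 × 0.000647)
  epsilon_lateral = -0.0002083
Final answer: epsilon_lateral = -0.0002083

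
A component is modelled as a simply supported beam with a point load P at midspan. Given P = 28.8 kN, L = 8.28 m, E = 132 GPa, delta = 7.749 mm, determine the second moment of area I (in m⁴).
Model: a simply supported beam with a point load P at midspan, so delta = (P·L^3) / (48·E·I).
Solve for I: I = (P·L^3) / (48·delta·E).
Convert to SI units:
  P = 28.8 kN = 28800 N
  E = 132 GPa = 1.32 × 10¹¹ Pa
  delta = 7.749 mm = 0.007749 m
Substitute:
  I = (28800 × 8.28^3) / (48 × 0.007749 × (1.32 × 10¹¹))
  I = 0.000333 m⁴
Final answer: I = 0.000333 m⁴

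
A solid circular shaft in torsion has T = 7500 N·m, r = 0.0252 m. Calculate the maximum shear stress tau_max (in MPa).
Model: a solid circular shaft in torsion, so tau_max = (2·T) / (π·r^3).
Substitute:
  tau_max = (2 × 7500) / (π × 0.0252^3)
  tau_max = 2.984 × 10⁸ Pa
Convert: tau_max = 2.984 × 10⁸ Pa = 298.4 MPa
Final answer: tau_max = 298.4 MPa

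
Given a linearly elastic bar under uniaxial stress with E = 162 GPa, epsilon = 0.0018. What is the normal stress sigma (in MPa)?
Model: a linearly elastic bar under uniaxial stress, so sigma = E·epsilon.
Convert to SI units:
  E = 162 GPa = 1.62 × 10¹¹ Pa
Substitute:
  sigma = (1.62 × 10¹¹) × 0.0018
  sigma = 2.916 × 10⁸ Pa
Convert: sigma = 2.916 × 10⁸ Pa = 291.6 MPa
Final answer: sigma = 291.6 MPa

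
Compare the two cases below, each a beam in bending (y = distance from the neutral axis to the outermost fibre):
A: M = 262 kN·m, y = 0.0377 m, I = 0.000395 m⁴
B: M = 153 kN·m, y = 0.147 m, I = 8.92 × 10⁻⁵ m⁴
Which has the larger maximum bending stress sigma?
Model: a beam in bending (y = distance from the neutral axis to the outermost fibre), so sigma = (M·y) / I (SI units).
  A: sigma = (262000 × 0.0377) / 0.000395 = 2.501 × 10⁷ Pa = 25.01 MPa
  B: sigma = (153000 × 0.147) / (8.92 × 10⁻⁵) = 2.521 × 10⁸ Pa = 252.1 MPa
252.1 MPa > 25.01 MPa, so B is larger.
Final answer: B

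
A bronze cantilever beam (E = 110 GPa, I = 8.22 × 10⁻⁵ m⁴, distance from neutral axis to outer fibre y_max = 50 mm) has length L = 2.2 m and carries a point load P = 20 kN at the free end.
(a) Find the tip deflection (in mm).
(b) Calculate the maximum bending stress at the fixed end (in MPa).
(a) Tip deflection of a cantilever with an end point load: δ = P·L^3 / (3·E·I). Convert P = 20 kN = 20000 N, E = 110 GPa = 1.1 × 10¹¹ Pa.
  δ = (20000 × 2.2^3) / (3 × (1.1 × 10¹¹) × (8.22 × 10⁻⁵)) = 0.007851 m = 7.851 mm
(b) Maximum bending moment at the fixed end: M = P·L = 20000 × 2.2 = 44000 N·m. Convert y_max = 50 mm = 0.05 m.
  σ = M·y_max / I = (44000 × 0.05) / (8.22 × 10⁻⁵) = 2.676 × 10⁷ Pa = 26.76 MPa
Final answer: (a) δ = 7.851 mm, (b) σ = 26.76 MPa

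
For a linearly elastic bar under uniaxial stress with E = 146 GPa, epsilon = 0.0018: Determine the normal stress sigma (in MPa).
Model: a linearly elastic bar under uniaxial stress, so sigma = E·epsilon.
Convert to SI units:
  E = 146 GPa = 1.46 × 10¹¹ Pa
Substitute:
  sigma = (1.46 × 10¹¹) × 0.0018
  sigma = 2.628 × 10⁸ Pa
Convert: sigma = 2.628 × 10⁸ Pa = 262.8 MPa
Final answer: sigma = 262.8 MPa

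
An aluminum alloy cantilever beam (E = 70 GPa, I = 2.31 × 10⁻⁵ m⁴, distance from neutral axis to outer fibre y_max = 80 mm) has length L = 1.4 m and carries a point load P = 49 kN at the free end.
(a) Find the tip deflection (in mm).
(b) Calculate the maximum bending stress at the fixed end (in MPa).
(a) Tip deflection of a cantilever with an end point load: δ = P·L^3 / (3·E·I). Convert P = 49 kN = 49000 N, E = 70 GPa = 7 × 10¹⁰ Pa.
  δ = (49000 × 1.4^3) / (3 × (7 × 10¹⁰) × (2.31 × 10⁻⁵)) = 0.02772 m = 27.72 mm
(b) Maximum bending moment at the fixed end: M = P·L = 49000 × 1.4 = 68600 N·m. Convert y_max = 80 mm = 0.08 m.
  σ = M·y_max / I = (68600 × 0.08) / (2.31 × 10⁻⁵) = 2.376 × 10⁸ Pa = 237.6 MPa
Final answer: (a) δ = 27.72 mm, (b) σ = 237.6 MPa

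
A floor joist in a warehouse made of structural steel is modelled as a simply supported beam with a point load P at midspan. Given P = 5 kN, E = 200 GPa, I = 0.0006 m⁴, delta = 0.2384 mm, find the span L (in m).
Model: a simply supported beam with a point load P at midspan, so delta = (P·L^3) / (48·E·I).
Solve for L: L = ((48·delta·E·I) / P)^(1/3).
Convert to SI units:
  P = 5 kN = 5000 N
  E = 200 GPa = 2 × 10¹¹ Pa
  delta = 0.2384 mm = 0.0002384 m
Substitute:
  L = ((48 × 0.0002384 × (2 × 10¹¹) × 0.0006) / 5000)^(1/3)
  L = 6.5 m
Final answer: L = 6.5 m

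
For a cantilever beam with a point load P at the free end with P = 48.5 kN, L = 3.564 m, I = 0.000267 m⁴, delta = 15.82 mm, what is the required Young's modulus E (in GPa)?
Model: a cantilever beam with a point load P at the free end, so delta = (P·L^3) / (3·E·I).
Solve for E: E = (P·L^3) / (3·delta·I).
Convert to SI units:
  P = 48.5 kN = 48500 N
  delta = 15.82 mm = 0.01582 m
Substitute:
  E = (48500 × 3.564^3) / (3 × 0.01582 × 0.000267)
  E = 1.733 × 10¹¹ Pa
Convert: E = 1.733 × 10¹¹ Pa = 173.3 GPa
Final answer: E = 173.3 GPa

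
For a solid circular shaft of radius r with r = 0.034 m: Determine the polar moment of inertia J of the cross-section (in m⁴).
Model: a solid circular shaft of radius r, so J = (π·r^4) / 2.
Substitute:
  J = (π × 0.034^4) / 2
  J = 2.099 × 10⁻⁶ m⁴
Final answer: J = 2.099 × 10⁻⁶ m⁴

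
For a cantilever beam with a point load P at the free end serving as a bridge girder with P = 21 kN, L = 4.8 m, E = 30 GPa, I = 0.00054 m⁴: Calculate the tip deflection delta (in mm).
Model: a cantilever beam with a point load P at the free end, so delta = (P·L^3) / (3·E·I).
Convert to SI units:
  P = 21 kN = 21000 N
  E = 30 GPa = 3 × 10¹⁰ Pa
Substitute:
  delta = (21000 × 4.8^3) / (3 × (3 × 10¹⁰) × 0.00054)
  delta = 0.04779 m
Convert: delta = 0.04779 m = 47.79 mm
Final answer: delta = 47.79 mm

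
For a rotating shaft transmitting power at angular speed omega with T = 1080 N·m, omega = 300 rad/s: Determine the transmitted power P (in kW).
Model: a rotating shaft transmitting power at angular speed omega, so P = T·omega.
Substitute:
  P = 1080 × 300
  P = 324000 W
Convert: P = 324000 W = 324 kW
Final answer: P = 324 kW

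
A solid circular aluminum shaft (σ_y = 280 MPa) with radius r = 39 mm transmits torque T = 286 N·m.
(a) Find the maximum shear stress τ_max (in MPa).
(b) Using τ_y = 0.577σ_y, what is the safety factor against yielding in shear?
(a) For a solid circular shaft, τ_max = T·r/J with J = π·r^4/2, i.e. τ_max = 2·T / (π·r^3). Convert r = 39 mm = 0.039 m.
  τ_max = (2 × 286) / (π × 0.039^3) = 3.069 × 10⁶ Pa = 3.069 MPa
(b) τ_y = 0.577 × 280 = 161.56 MPa
  SF = τ_y/τ_max = 161.56 / 3.069 = 52.64
Final answer: (a) τ_max = 3.069 MPa, (b) SF = 52.64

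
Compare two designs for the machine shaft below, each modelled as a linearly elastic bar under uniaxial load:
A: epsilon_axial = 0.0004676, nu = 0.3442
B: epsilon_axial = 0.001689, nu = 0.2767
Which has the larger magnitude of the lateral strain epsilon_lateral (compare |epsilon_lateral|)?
Model: a linearly elastic bar under uniaxial load, so epsilon_lateral = -nu·epsilon_axial (SI units).
  A: epsilon_lateral = -(0.3442 × 0.0004676) = -0.0001609
  B: epsilon_lateral = -(0.2767 × 0.001689) = -0.0004673
|epsilon_lateral|: A = 0.0001609, B = 0.0004673, so B is larger in magnitude.
Final answer: B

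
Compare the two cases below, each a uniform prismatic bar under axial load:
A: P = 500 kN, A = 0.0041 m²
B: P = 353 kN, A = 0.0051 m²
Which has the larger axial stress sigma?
Model: a uniform prismatic bar under axial load, so sigma = P / A (SI units).
  A: sigma = 500000 / 0.0041 = 1.22 × 10⁸ Pa = 122 MPa
  B: sigma = 353000 / 0.0051 = 6.922 × 10⁷ Pa = 69.22 MPa
122 MPa > 69.22 MPa, so A is larger.
Final answer: A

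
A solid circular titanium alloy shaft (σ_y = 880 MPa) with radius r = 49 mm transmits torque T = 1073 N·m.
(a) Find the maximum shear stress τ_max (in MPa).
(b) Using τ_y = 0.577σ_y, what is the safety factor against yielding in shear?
(a) For a solid circular shaft, τ_max = T·r/J with J = π·r^4/2, i.e. τ_max = 2·T / (π·r^3). Convert r = 49 mm = 0.049 m.
  τ_max = (2 × 1073) / (π × 0.049^3) = 5.806 × 10⁶ Pa = 5.806 MPa
(b) τ_y = 0.577 × 880 = 507.76 MPa
  SF = τ_y/τ_max = 507.76 / 5.806 = 87.45
Final answer: (a) τ_max = 5.806 MPa, (b) SF = 87.45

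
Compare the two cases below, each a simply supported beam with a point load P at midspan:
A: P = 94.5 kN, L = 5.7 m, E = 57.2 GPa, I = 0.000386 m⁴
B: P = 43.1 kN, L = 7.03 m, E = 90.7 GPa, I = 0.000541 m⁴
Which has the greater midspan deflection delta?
Model: a simply supported beam with a point load P at midspan, so delta = (P·L^3) / (48·E·I) (SI units).
  A: delta = (94500 × 5.7^3) / (48 × (5.72 × 10¹⁰) × 0.000386) = 0.01651 m = 16.51 mm
  B: delta = (43100 × 7.03^3) / (48 × (9.07 × 10¹⁰) × 0.000541) = 0.006358 m = 6.358 mm
16.51 mm > 6.358 mm, so A is larger.
Final answer: A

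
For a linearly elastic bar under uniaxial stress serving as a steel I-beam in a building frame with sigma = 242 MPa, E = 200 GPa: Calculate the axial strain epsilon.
Model: a linearly elastic bar under uniaxial stress, so epsilon = sigma / E.
Convert to SI units:
  sigma = 242 MPa = 2.42 × 10⁸ Pa
  E = 200 GPa = 2 × 10¹¹ Pa
Substitute:
  epsilon = (2.42 × 10⁸) / (2 × 10¹¹)
  epsilon = 0.00121
Final answer: epsilon = 0.00121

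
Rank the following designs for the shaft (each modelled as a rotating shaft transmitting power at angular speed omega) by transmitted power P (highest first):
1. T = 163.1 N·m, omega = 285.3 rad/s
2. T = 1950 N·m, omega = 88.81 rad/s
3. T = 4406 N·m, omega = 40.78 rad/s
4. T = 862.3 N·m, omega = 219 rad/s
Model: a rotating shaft transmitting power at angular speed omega, so P = T·omega (SI units).
  Case 1: P = 163.1 × 285.3 = 46530 W = 46.53 kW
  Case 2: P = 1950 × 88.81 = 173200 W = 173.2 kW
  Case 3: P = 4406 × 40.78 = 179700 W = 179.7 kW
  Case 4: P = 862.3 × 219 = 188800 W = 188.8 kW
Ordering: 188.8 kW (case 4) > 179.7 kW (case 3) > 173.2 kW (case 2) > 46.53 kW (case 1)
Final answer: 4, 3, 2, 1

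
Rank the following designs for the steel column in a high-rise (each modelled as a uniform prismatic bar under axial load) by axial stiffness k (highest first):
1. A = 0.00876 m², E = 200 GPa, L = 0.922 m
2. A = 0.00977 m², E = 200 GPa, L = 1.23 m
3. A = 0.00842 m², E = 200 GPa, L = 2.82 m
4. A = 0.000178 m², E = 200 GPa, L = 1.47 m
Model: a uniform prismatic bar under axial load, so k = (A·E) / L (SI units).
  Case 1: k = (0.00876 × (2 × 10¹¹)) / 0.922 = 1.9 × 10⁹ N/m = 1900 MN/m
  Case 2: k = (0.00977 × (2 × 10¹¹)) / 1.23 = 1.589 × 10⁹ N/m = 1589 MN/m
  Case 3: k = (0.00842 × (2 × 10¹¹)) / 2.82 = 5.972 × 10⁸ N/m = 597.2 MN/m
  Case 4: k = (0.000178 × (2 × 10¹¹)) / 1.47 = 2.422 × 10⁷ N/m = 24.22 MN/m
Ordering: 1900 MN/m (case 1) > 1589 MN/m (case 2) > 597.2 MN/m (case 3) > 24.22 MN/m (case 4)
Final answer: 1, 2, 3, 4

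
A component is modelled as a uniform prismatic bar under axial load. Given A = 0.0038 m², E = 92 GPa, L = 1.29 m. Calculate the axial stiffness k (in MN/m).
Model: a uniform prismatic bar under axial load, so k = (A·E) / L.
Convert to SI units:
  E = 92 GPa = 9.2 × 10¹⁰ Pa
Substitute:
  k = (0.0038 × (9.2 × 10¹⁰)) / 1.29
  k = 2.71 × 10⁸ N/m
Convert: k = 2.71 × 10⁸ N/m = 271 MN/m
Final answer: k = 271 MN/m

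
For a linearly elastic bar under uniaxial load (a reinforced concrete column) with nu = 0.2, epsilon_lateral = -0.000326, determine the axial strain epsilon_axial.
Model: a linearly elastic bar under uniaxial load, so epsilon_lateral = -nu·epsilon_axial.
Solve for epsilon_axial: epsilon_axial = -epsilon_lateral / nu.
Substitute:
  epsilon_axial = -(-0.000326) / 0.2
  epsilon_axial = 0.00163
Final answer: epsilon_axial = 0.00163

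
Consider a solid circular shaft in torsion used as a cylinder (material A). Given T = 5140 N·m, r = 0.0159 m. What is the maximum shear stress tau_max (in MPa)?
Model: a solid circular shaft in torsion, so tau_max = (2·T) / (π·r^3).
Substitute:
  tau_max = (2 × 5140) / (π × 0.0159^3)
  tau_max = 8.141 × 10⁸ Pa
Convert: tau_max = 8.141 × 10⁸ Pa = 814.1 MPa
Final answer: tau_max = 814.1 MPa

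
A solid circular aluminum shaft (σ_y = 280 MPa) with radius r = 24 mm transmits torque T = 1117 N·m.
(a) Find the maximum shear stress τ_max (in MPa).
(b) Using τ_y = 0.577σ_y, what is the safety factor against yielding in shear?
(a) For a solid circular shaft, τ_max = T·r/J with J = π·r^4/2, i.e. τ_max = 2·T / (π·r^3). Convert r = 24 mm = 0.024 m.
  τ_max = (2 × 1117) / (π × 0.024^3) = 5.144 × 10⁷ Pa = 51.44 MPa
(b) τ_y = 0.577 × 280 = 161.56 MPa
  SF = τ_y/τ_max = 161.56 / 51.44 = 3.141
Final answer: (a) τ_max = 51.44 MPa, (b) SF = 3.141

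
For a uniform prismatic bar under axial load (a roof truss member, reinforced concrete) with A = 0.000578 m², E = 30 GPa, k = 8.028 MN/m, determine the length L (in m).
Model: a uniform prismatic bar under axial load, so k = (A·E) / L.
Solve for L: L = (A·E) / k.
Convert to SI units:
  E = 30 GPa = 3 × 10¹⁰ Pa
  k = 8.028 MN/m = 8.028 × 10⁶ N/m
Substitute:
  L = (0.000578 × (3 × 10¹⁰)) / (8.028 × 10⁶)
  L = 2.16 m
Final answer: L = 2.16 m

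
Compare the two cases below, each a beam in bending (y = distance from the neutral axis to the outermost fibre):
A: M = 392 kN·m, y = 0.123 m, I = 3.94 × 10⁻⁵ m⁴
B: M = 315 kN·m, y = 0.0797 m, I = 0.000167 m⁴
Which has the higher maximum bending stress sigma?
Model: a beam in bending (y = distance from the neutral axis to the outermost fibre), so sigma = (M·y) / I (SI units).
  A: sigma = (392000 × 0.123) / (3.94 × 10⁻⁵) = 1.224 × 10⁹ Pa = 1224 MPa
  B: sigma = (315000 × 0.0797) / 0.000167 = 1.503 × 10⁸ Pa = 150.3 MPa
1224 MPa > 150.3 MPa, so A is larger.
Final answer: A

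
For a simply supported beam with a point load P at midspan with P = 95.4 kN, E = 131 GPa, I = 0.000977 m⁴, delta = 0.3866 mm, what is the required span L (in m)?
Model: a simply supported beam with a point load P at midspan, so delta = (P·L^3) / (48·E·I).
Solve for L: L = ((48·delta·E·I) / P)^(1/3).
Convert to SI units:
  P = 95.4 kN = 95400 N
  E = 131 GPa = 1.31 × 10¹¹ Pa
  delta = 0.3866 mm = 0.0003866 m
Substitute:
  L = ((48 × 0.0003866 × (1.31 × 10¹¹) × 0.000977) / 95400)^(1/3)
  L = 2.92 m
Final answer: L = 2.92 m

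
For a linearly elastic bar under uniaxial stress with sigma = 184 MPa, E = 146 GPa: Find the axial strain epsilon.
Model: a linearly elastic bar under uniaxial stress, so epsilon = sigma / E.
Convert to SI units:
  sigma = 184 MPa = 1.84 × 10⁸ Pa
  E = 146 GPa = 1.46 × 10¹¹ Pa
Substitute:
  epsilon = (1.84 × 10⁸) / (1.46 × 10¹¹)
  epsilon = 0.00126
Final answer: epsilon = 0.00126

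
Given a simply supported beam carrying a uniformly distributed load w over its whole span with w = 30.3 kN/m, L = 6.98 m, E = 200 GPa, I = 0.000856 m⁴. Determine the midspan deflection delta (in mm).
Model: a simply supported beam carrying a uniformly distributed load w over its whole span, so delta = (5·w·L^4) / (384·E·I).
Convert to SI units:
  w = 30.3 kN/m = 30300 N/m
  E = 200 GPa = 2 × 10¹¹ Pa
Substitute:
  delta = (5 × 30300 × 6.98^4) / (384 × (2 × 10¹¹) × 0.000856)
  delta = 0.00547 m
Convert: delta = 0.00547 m = 5.47 mm
Final answer: delta = 5.47 mm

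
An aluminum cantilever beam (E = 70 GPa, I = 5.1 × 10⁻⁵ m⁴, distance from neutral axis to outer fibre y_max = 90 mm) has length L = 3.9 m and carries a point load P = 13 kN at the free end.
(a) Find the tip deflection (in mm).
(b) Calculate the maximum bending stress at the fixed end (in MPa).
(a) Tip deflection of a cantilever with an end point load: δ = P·L^3 / (3·E·I). Convert P = 13 kN = 13000 N, E = 70 GPa = 7 × 10¹⁰ Pa.
  δ = (13000 × 3.9^3) / (3 × (7 × 10¹⁰) × (5.1 × 10⁻⁵)) = 0.072 m = 72 mm
(b) Maximum bending moment at the fixed end: M = P·L = 13000 × 3.9 = 50700 N·m. Convert y_max = 90 mm = 0.09 m.
  σ = M·y_max / I = (50700 × 0.09) / (5.1 × 10⁻⁵) = 8.947 × 10⁷ Pa = 89.47 MPa
Final answer: (a) δ = 72 mm, (b) σ = 89.47 MPa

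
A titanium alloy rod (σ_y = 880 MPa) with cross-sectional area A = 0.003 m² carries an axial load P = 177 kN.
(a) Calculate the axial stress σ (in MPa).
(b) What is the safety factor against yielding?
(a) Axial stress σ = P/A. Convert P = 177 kN = 177000 N.
  σ = 177000 / 0.003 = 5.9 × 10⁷ Pa = 59 MPa
(b) Safety factor SF = σ_y/σ = 880 / 59 = 14.92
Final answer: (a) σ = 59 MPa, (b) SF = 14.92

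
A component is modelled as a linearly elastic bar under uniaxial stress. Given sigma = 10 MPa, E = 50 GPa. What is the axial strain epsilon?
Model: a linearly elastic bar under uniaxial stress, so epsilon = sigma / E.
Convert to SI units:
  sigma = 10 MPa = 1 × 10⁷ Pa
  E = 50 GPa = 5 × 10¹⁰ Pa
Substitute:
  epsilon = (1 × 10⁷) / (5 × 10¹⁰)
  epsilon = 0.0002
Final answer: epsilon = 0.0002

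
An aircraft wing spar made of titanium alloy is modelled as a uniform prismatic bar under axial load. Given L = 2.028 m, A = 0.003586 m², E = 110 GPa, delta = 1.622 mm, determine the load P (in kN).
Model: a uniform prismatic bar under axial load, so delta = (P·L) / (A·E).
Solve for P: P = (delta·A·E) / L.
Convert to SI units:
  E = 110 GPa = 1.1 × 10¹¹ Pa
  delta = 1.622 mm = 0.001622 m
Substitute:
  P = (0.001622 × 0.003586 × (1.1 × 10¹¹)) / 2.028
  P = 315500 N
Convert: P = 315500 N = 315.5 kN
Final answer: P = 315.5 kN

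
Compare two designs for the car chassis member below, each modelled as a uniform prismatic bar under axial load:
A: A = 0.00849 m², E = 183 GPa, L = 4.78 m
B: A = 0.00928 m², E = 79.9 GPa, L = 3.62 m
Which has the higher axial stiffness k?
Model: a uniform prismatic bar under axial load, so k = (A·E) / L (SI units).
  A: k = (0.00849 × (1.83 × 10¹¹)) / 4.78 = 3.25 × 10⁸ N/m = 325 MN/m
  B: k = (0.00928 × (7.99 × 10¹⁰)) / 3.62 = 2.048 × 10⁸ N/m = 204.8 MN/m
325 MN/m > 204.8 MN/m, so A is larger.
Final answer: A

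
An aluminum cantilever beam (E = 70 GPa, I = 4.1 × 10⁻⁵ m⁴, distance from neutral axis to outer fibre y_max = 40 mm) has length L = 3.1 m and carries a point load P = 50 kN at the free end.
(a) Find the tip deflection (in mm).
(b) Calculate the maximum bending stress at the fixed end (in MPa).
(a) Tip deflection of a cantilever with an end point load: δ = P·L^3 / (3·E·I). Convert P = 50 kN = 50000 N, E = 70 GPa = 7 × 10¹⁰ Pa.
  δ = (50000 × 3.1^3) / (3 × (7 × 10¹⁰) × (4.1 × 10⁻⁵)) = 0.173 m = 173 mm
(b) Maximum bending moment at the fixed end: M = P·L = 50000 × 3.1 = 155000 N·m. Convert y_max = 40 mm = 0.04 m.
  σ = M·y_max / I = (155000 × 0.04) / (4.1 × 10⁻⁵) = 1.512 × 10⁸ Pa = 151.2 MPa
Final answer: (a) δ = 173 mm, (b) σ = 151.2 MPa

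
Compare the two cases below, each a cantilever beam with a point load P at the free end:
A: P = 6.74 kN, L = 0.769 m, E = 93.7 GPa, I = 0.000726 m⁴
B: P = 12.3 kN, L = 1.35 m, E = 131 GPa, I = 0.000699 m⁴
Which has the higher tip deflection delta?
Model: a cantilever beam with a point load P at the free end, so delta = (P·L^3) / (3·E·I) (SI units).
  A: delta = (6740 × 0.769^3) / (3 × (9.37 × 10¹⁰) × 0.000726) = 1.502 × 10⁻⁵ m = 0.01502 mm
  B: delta = (12300 × 1.35^3) / (3 × (1.31 × 10¹¹) × 0.000699) = 0.0001102 m = 0.1102 mm
0.1102 mm > 0.01502 mm, so B is larger.
Final answer: B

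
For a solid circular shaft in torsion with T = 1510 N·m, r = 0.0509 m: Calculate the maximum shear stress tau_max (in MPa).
Model: a solid circular shaft in torsion, so tau_max = (2·T) / (π·r^3).
Substitute:
  tau_max = (2 × 1510) / (π × 0.0509^3)
  tau_max = 7.29 × 10⁶ Pa
Convert: tau_max = 7.29 × 10⁶ Pa = 7.29 MPa
Final answer: tau_max = 7.29 MPa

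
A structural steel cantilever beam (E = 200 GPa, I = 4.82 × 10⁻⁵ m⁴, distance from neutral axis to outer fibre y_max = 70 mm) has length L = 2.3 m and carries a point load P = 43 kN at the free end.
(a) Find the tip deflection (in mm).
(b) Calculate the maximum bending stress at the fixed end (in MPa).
(a) Tip deflection of a cantilever with an end point load: δ = P·L^3 / (3·E·I). Convert P = 43 kN = 43000 N, E = 200 GPa = 2 × 10¹¹ Pa.
  δ = (43000 × 2.3^3) / (3 × (2 × 10¹¹) × (4.82 × 10⁻⁵)) = 0.01809 m = 18.09 mm
(b) Maximum bending moment at the fixed end: M = P·L = 43000 × 2.3 = 98900 N·m. Convert y_max = 70 mm = 0.07 m.
  σ = M·y_max / I = (98900 × 0.07) / (4.82 × 10⁻⁵) = 1.436 × 10⁸ Pa = 143.6 MPa
Final answer: (a) δ = 18.09 mm, (b) σ = 143.6 MPa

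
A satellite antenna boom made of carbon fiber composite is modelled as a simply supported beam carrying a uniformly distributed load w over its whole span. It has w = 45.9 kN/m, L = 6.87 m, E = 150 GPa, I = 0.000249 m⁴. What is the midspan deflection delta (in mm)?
Model: a simply supported beam carrying a uniformly distributed load w over its whole span, so delta = (5·w·L^4) / (384·E·I).
Convert to SI units:
  w = 45.9 kN/m = 45900 N/m
  E = 150 GPa = 1.5 × 10¹¹ Pa
Substitute:
  delta = (5 × 45900 × 6.87^4) / (384 × (1.5 × 10¹¹) × 0.000249)
  delta = 0.03564 m
Convert: delta = 0.03564 m = 35.64 mm
Final answer: delta = 35.64 mm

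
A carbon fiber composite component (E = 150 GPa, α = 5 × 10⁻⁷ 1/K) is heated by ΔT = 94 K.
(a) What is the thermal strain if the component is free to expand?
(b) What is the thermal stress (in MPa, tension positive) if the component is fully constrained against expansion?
(a) Free thermal strain ε_th = α·ΔT = (5 × 10⁻⁷) × 94 = 4.7 × 10⁻⁵
(b) Fully constrained, the expansion is suppressed, so σ = -E·α·ΔT. Convert E = 150 GPa = 1.5 × 10¹¹ Pa.
  σ = -(1.5 × 10¹¹) × (5 × 10⁻⁷) × 94 = -7.05 × 10⁶ Pa = -7.05 MPa (compressive)
Final answer: (a) ε_th = 4.7 × 10⁻⁵, (b) σ = -7.05 MPa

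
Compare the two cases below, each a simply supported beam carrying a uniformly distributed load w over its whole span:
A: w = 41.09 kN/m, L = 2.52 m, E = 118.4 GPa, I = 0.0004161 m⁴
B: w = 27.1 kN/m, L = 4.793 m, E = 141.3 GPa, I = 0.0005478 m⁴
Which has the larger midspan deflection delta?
Model: a simply supported beam carrying a uniformly distributed load w over its whole span, so delta = (5·w·L^4) / (384·E·I) (SI units).
  A: delta = (5 × 41090 × 2.52^4) / (384 × (1.184 × 10¹¹) × 0.0004161) = 0.000438 m = 0.438 mm
  B: delta = (5 × 27100 × 4.793^4) / (384 × (1.413 × 10¹¹) × 0.0005478) = 0.002406 m = 2.406 mm
2.406 mm > 0.438 mm, so B is larger.
Final answer: B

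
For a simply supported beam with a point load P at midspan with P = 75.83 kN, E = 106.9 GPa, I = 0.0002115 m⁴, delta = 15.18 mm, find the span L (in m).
Model: a simply supported beam with a point load P at midspan, so delta = (P·L^3) / (48·E·I).
Solve for L: L = ((48·delta·E·I) / P)^(1/3).
Convert to SI units:
  P = 75.83 kN = 75830 N
  E = 106.9 GPa = 1.069 × 10¹¹ Pa
  delta = 15.18 mm = 0.01518 m
Substitute:
  L = ((48 × 0.01518 × (1.069 × 10¹¹) × 0.0002115) / 75830)^(1/3)
  L = 6.012 m
Final answer: L = 6.012 m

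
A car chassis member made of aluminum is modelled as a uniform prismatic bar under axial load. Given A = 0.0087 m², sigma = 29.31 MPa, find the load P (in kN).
Model: a uniform prismatic bar under axial load, so sigma = P / A.
Solve for P: P = sigma·A.
Convert to SI units:
  sigma = 29.31 MPa = 2.931 × 10⁷ Pa
Substitute:
  P = (2.931 × 10⁷) × 0.0087
  P = 255000 N
Convert: P = 255000 N = 255 kN
Final answer: P = 255 kN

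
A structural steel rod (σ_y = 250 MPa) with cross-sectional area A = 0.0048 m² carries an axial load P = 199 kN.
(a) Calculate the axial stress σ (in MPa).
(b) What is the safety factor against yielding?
(a) Axial stress σ = P/A. Convert P = 199 kN = 199000 N.
  σ = 199000 / 0.0048 = 4.146 × 10⁷ Pa = 41.46 MPa
(b) Safety factor SF = σ_y/σ = 250 / 41.46 = 6.03
Final answer: (a) σ = 41.46 MPa, (b) SF = 6.03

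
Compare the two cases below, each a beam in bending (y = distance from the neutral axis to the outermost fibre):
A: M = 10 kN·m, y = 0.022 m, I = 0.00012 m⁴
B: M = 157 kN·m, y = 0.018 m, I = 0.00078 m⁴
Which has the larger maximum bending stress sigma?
Model: a beam in bending (y = distance from the neutral axis to the outermost fibre), so sigma = (M·y) / I (SI units).
  A: sigma = (10000 × 0.022) / 0.00012 = 1.833 × 10⁶ Pa = 1.833 MPa
  B: sigma = (157000 × 0.018) / 0.00078 = 3.623 × 10⁶ Pa = 3.623 MPa
3.623 MPa > 1.833 MPa, so B is larger.
Final answer: B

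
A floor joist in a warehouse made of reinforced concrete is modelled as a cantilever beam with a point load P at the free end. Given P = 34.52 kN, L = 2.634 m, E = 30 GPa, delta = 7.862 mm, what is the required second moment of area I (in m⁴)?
Model: a cantilever beam with a point load P at the free end, so delta = (P·L^3) / (3·E·I).
Solve for I: I = (P·L^3) / (3·delta·E).
Convert to SI units:
  P = 34.52 kN = 34520 N
  E = 30 GPa = 3 × 10¹⁰ Pa
  delta = 7.862 mm = 0.007862 m
Substitute:
  I = (34520 × 2.634^3) / (3 × 0.007862 × (3 × 10¹⁰))
  I = 0.0008915 m⁴
Final answer: I = 0.0008915 m⁴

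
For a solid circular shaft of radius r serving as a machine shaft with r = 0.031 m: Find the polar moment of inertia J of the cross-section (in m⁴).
Model: a solid circular shaft of radius r, so J = (π·r^4) / 2.
Substitute:
  J = (π × 0.031^4) / 2
  J = 1.451 × 10⁻⁶ m⁴
Final answer: J = 1.451 × 10⁻⁶ m⁴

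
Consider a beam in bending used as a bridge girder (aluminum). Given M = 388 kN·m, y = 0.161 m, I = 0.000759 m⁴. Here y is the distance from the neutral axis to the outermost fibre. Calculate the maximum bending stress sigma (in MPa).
Model: a beam in bending, so sigma = (M·y) / I.
Convert to SI units:
  M = 388 kN·m = 388000 N·m
Substitute:
  sigma = (388000 × 0.161) / 0.000759
  sigma = 8.23 × 10⁷ Pa
Convert: sigma = 8.23 × 10⁷ Pa = 82.3 MPa
Final answer: sigma = 82.3 MPa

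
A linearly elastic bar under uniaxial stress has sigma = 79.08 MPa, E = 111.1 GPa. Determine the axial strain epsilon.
Model: a linearly elastic bar under uniaxial stress, so epsilon = sigma / E.
Convert to SI units:
  sigma = 79.08 MPa = 7.908 × 10⁷ Pa
  E = 111.1 GPa = 1.111 × 10¹¹ Pa
Substitute:
  epsilon = (7.908 × 10⁷) / (1.111 × 10¹¹)
  epsilon = 0.0007118
Final answer: epsilon = 0.0007118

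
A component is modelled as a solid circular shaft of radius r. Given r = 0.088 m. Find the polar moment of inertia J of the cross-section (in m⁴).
Model: a solid circular shaft of radius r, so J = (π·r^4) / 2.
Substitute:
  J = (π × 0.088^4) / 2
  J = 9.42 × 10⁻⁵ m⁴
Final answer: J = 9.42 × 10⁻⁵ m⁴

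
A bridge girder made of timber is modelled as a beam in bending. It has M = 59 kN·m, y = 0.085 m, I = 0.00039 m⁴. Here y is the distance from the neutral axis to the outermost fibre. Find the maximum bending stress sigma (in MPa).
Model: a beam in bending, so sigma = (M·y) / I.
Convert to SI units:
  M = 59 kN·m = 59000 N·m
Substitute:
  sigma = (59000 × 0.085) / 0.00039
  sigma = 1.286 × 10⁷ Pa
Convert: sigma = 1.286 × 10⁷ Pa = 12.86 MPa
Final answer: sigma = 12.86 MPa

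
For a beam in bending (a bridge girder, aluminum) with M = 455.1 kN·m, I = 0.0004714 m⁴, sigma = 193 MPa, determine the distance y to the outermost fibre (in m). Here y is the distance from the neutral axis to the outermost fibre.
Model: a beam in bending, so sigma = (M·y) / I.
Solve for y: y = (sigma·I) / M.
Convert to SI units:
  M = 455.1 kN·m = 455100 N·m
  sigma = 193 MPa = 1.93 × 10⁸ Pa
Substitute:
  y = ((1.93 × 10⁸) × 0.0004714) / 455100
  y = 0.1999 m
Final answer: y = 0.1999 m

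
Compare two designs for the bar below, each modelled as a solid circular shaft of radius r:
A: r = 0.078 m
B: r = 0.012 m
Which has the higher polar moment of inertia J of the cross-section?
Model: a solid circular shaft of radius r, so J = (π·r^4) / 2 (SI units).
  A: J = (π × 0.078^4) / 2 = 5.814 × 10⁻⁵ m⁴
  B: J = (π × 0.012^4) / 2 = 3.257 × 10⁻⁸ m⁴
5.814 × 10⁻⁵ m⁴ > 3.257 × 10⁻⁸ m⁴, so A is larger.
Final answer: A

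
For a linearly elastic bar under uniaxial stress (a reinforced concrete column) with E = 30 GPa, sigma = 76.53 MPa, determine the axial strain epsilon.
Model: a linearly elastic bar under uniaxial stress, so sigma = E·epsilon.
Solve for epsilon: epsilon = sigma / E.
Convert to SI units:
  E = 30 GPa = 3 × 10¹⁰ Pa
  sigma = 76.53 MPa = 7.653 × 10⁷ Pa
Substitute:
  epsilon = (7.653 × 10⁷) / (3 × 10¹⁰)
  epsilon = 0.002551
Final answer: epsilon = 0.002551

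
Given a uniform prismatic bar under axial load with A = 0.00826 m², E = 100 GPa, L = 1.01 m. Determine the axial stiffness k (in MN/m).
Model: a uniform prismatic bar under axial load, so k = (A·E) / L.
Convert to SI units:
  E = 100 GPa = 1 × 10¹¹ Pa
Substitute:
  k = (0.00826 × (1 × 10¹¹)) / 1.01
  k = 8.178 × 10⁸ N/m
Convert: k = 8.178 × 10⁸ N/m = 817.8 MN/m
Final answer: k = 817.8 MN/m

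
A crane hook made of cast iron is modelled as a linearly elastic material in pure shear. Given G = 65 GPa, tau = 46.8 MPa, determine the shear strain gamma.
Model: a linearly elastic material in pure shear, so tau = G·gamma.
Solve for gamma: gamma = tau / G.
Convert to SI units:
  G = 65 GPa = 6.5 × 10¹⁰ Pa
  tau = 46.8 MPa = 4.68 × 10⁷ Pa
Substitute:
  gamma = (4.68 × 10⁷) / (6.5 × 10¹⁰)
  gamma = 0.00072
Final answer: gamma = 0.00072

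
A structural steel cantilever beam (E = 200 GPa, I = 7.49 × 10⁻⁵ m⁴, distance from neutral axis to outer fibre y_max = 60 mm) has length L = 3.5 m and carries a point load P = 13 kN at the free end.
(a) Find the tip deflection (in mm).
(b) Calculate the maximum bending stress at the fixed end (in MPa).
(a) Tip deflection of a cantilever with an end point load: δ = P·L^3 / (3·E·I). Convert P = 13 kN = 13000 N, E = 200 GPa = 2 × 10¹¹ Pa.
  δ = (13000 × 3.5^3) / (3 × (2 × 10¹¹) × (7.49 × 10⁻⁵)) = 0.0124 m = 12.4 mm
(b) Maximum bending moment at the fixed end: M = P·L = 13000 × 3.5 = 45500 N·m. Convert y_max = 60 mm = 0.06 m.
  σ = M·y_max / I = (45500 × 0.06) / (7.49 × 10⁻⁵) = 3.645 × 10⁷ Pa = 36.45 MPa
Final answer: (a) δ = 12.4 mm, (b) σ = 36.45 MPa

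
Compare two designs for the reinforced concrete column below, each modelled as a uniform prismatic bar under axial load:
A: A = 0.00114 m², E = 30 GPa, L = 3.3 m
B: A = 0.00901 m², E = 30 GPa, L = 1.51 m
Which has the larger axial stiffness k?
Model: a uniform prismatic bar under axial load, so k = (A·E) / L (SI units).
  A: k = (0.00114 × (3 × 10¹⁰)) / 3.3 = 1.036 × 10⁷ N/m = 10.36 MN/m
  B: k = (0.00901 × (3 × 10¹⁰)) / 1.51 = 1.79 × 10⁸ N/m = 179 MN/m
179 MN/m > 10.36 MN/m, so B is larger.
Final answer: B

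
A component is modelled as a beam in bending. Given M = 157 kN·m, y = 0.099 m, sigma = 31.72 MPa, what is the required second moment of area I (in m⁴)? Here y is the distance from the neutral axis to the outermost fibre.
Model: a beam in bending, so sigma = (M·y) / I.
Solve for I: I = (M·y) / sigma.
Convert to SI units:
  M = 157 kN·m = 157000 N·m
  sigma = 31.72 MPa = 3.172 × 10⁷ Pa
Substitute:
  I = (157000 × 0.099) / (3.172 × 10⁷)
  I = 0.00049 m⁴
Final answer: I = 0.00049 m⁴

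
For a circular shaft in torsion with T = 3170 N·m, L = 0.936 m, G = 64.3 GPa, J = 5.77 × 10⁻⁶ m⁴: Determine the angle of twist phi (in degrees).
Model: a circular shaft in torsion, so phi = (T·L) / (G·J).
Convert to SI units:
  G = 64.3 GPa = 6.43 × 10¹⁰ Pa
Substitute:
  phi = (3170 × 0.936) / ((6.43 × 10¹⁰) × (5.77 × 10⁻⁶))
  phi = 0.007997 rad
Convert to degrees: phi = 0.007997 × 180/π = 0.4582°
Final answer: phi = 0.4582°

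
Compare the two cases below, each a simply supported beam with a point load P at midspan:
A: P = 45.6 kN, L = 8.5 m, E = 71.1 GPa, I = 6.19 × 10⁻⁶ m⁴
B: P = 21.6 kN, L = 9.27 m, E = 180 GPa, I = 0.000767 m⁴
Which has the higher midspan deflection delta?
Model: a simply supported beam with a point load P at midspan, so delta = (P·L^3) / (48·E·I) (SI units).
  A: delta = (45600 × 8.5^3) / (48 × (7.11 × 10¹⁰) × (6.19 × 10⁻⁶)) = 1.326 m = 1326 mm
  B: delta = (21600 × 9.27^3) / (48 × (1.8 × 10¹¹) × 0.000767) = 0.002596 m = 2.596 mm
1326 mm > 2.596 mm, so A is larger.
Final answer: A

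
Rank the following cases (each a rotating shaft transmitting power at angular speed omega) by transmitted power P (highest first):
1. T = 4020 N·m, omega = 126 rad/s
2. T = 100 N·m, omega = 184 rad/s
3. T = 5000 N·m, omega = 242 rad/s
Model: a rotating shaft transmitting power at angular speed omega, so P = T·omega (SI units).
  Case 1: P = 4020 × 126 = 506500 W = 506.5 kW
  Case 2: P = 100 × 184 = 18400 W = 18.4 kW
  Case 3: P = 5000 × 242 = 1.21 × 10⁶ W = 1210 kW
Ordering: 1210 kW (case 3) > 506.5 kW (case 1) > 18.4 kW (case 2)
Final answer: 3, 1, 2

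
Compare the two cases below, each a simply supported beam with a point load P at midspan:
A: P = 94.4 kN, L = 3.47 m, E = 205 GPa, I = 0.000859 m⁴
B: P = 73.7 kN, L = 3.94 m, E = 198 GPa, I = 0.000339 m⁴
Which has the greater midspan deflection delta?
Model: a simply supported beam with a point load P at midspan, so delta = (P·L^3) / (48·E·I) (SI units).
  A: delta = (94400 × 3.47^3) / (48 × (2.05 × 10¹¹) × 0.000859) = 0.0004666 m = 0.4666 mm
  B: delta = (73700 × 3.94^3) / (48 × (1.98 × 10¹¹) × 0.000339) = 0.001399 m = 1.399 mm
1.399 mm > 0.4666 mm, so B is larger.
Final answer: B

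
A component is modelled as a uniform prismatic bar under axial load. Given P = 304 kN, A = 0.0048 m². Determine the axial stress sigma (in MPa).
Model: a uniform prismatic bar under axial load, so sigma = P / A.
Convert to SI units:
  P = 304 kN = 304000 N
Substitute:
  sigma = 304000 / 0.0048
  sigma = 6.333 × 10⁷ Pa
Convert: sigma = 6.333 × 10⁷ Pa = 63.33 MPa
Final answer: sigma = 63.33 MPa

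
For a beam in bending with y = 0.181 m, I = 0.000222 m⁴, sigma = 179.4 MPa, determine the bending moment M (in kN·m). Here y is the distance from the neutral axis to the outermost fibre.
Model: a beam in bending, so sigma = (M·y) / I.
Solve for M: M = (sigma·I) / y.
Convert to SI units:
  sigma = 179.4 MPa = 1.794 × 10⁸ Pa
Substitute:
  M = ((1.794 × 10⁸) × 0.000222) / 0.181
  M = 220000 N·m
Convert: M = 220000 N·m = 220 kN·m
Final answer: M = 220 kN·m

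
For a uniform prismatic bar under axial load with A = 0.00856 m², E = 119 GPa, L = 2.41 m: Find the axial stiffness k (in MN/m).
Model: a uniform prismatic bar under axial load, so k = (A·E) / L.
Convert to SI units:
  E = 119 GPa = 1.19 × 10¹¹ Pa
Substitute:
  k = (0.00856 × (1.19 × 10¹¹)) / 2.41
  k = 4.227 × 10⁸ N/m
Convert: k = 4.227 × 10⁸ N/m = 422.7 MN/m
Final answer: k = 422.7 MN/m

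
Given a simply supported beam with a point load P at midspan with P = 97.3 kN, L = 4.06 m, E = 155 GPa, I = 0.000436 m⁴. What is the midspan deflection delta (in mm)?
Model: a simply supported beam with a point load P at midspan, so delta = (P·L^3) / (48·E·I).
Convert to SI units:
  P = 97.3 kN = 97300 N
  E = 155 GPa = 1.55 × 10¹¹ Pa
Substitute:
  delta = (97300 × 4.06^3) / (48 × (1.55 × 10¹¹) × 0.000436)
  delta = 0.002007 m
Convert: delta = 0.002007 m = 2.007 mm
Final answer: delta = 2.007 mm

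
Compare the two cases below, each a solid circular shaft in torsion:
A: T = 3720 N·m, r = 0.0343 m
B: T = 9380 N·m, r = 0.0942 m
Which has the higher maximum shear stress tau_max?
Model: a solid circular shaft in torsion, so tau_max = (2·T) / (π·r^3) (SI units).
  A: tau_max = (2 × 3720) / (π × 0.0343^3) = 5.869 × 10⁷ Pa = 58.69 MPa
  B: tau_max = (2 × 9380) / (π × 0.0942^3) = 7.144 × 10⁶ Pa = 7.144 MPa
58.69 MPa > 7.144 MPa, so A is larger.
Final answer: A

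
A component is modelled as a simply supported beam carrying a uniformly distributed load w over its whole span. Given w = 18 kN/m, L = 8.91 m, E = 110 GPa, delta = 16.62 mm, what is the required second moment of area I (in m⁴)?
Model: a simply supported beam carrying a uniformly distributed load w over its whole span, so delta = (5·w·L^4) / (384·E·I).
Solve for I: I = (5·w·L^4) / (384·delta·E).
Convert to SI units:
  w = 18 kN/m = 18000 N/m
  E = 110 GPa = 1.1 × 10¹¹ Pa
  delta = 16.62 mm = 0.01662 m
Substitute:
  I = (5 × 18000 × 8.91^4) / (384 × 0.01662 × (1.1 × 10¹¹))
  I = 0.000808 m⁴
Final answer: I = 0.000808 m⁴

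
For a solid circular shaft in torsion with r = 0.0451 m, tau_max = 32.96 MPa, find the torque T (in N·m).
Model: a solid circular shaft in torsion, so tau_max = (2·T) / (π·r^3).
Solve for T: T = (π·tau_max·r^3) / 2.
Convert to SI units:
  tau_max = 32.96 MPa = 3.296 × 10⁷ Pa
Substitute:
  T = (π × (3.296 × 10⁷) × 0.0451^3) / 2
  T = 4749 N·m
Final answer: T = 4749 N·m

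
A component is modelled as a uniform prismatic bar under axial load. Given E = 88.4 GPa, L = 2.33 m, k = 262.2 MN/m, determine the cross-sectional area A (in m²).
Model: a uniform prismatic bar under axial load, so k = (A·E) / L.
Solve for A: A = (k·L) / E.
Convert to SI units:
  E = 88.4 GPa = 8.84 × 10¹⁰ Pa
  k = 262.2 MN/m = 2.622 × 10⁸ N/m
Substitute:
  A = ((2.622 × 10⁸) × 2.33) / (8.84 × 10¹⁰)
  A = 0.006911 m²
Final answer: A = 0.006911 m²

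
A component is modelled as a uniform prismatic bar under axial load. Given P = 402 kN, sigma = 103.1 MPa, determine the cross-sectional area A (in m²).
Model: a uniform prismatic bar under axial load, so sigma = P / A.
Solve for A: A = P / sigma.
Convert to SI units:
  P = 402 kN = 402000 N
  sigma = 103.1 MPa = 1.031 × 10⁸ Pa
Substitute:
  A = 402000 / (1.031 × 10⁸)
  A = 0.003899 m²
Final answer: A = 0.003899 m²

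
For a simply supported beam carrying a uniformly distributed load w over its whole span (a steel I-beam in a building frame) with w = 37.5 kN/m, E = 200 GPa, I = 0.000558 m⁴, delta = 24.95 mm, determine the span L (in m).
Model: a simply supported beam carrying a uniformly distributed load w over its whole span, so delta = (5·w·L^4) / (384·E·I).
Solve for L: L = ((384·delta·E·I) / (5·w))^(1/4).
Convert to SI units:
  w = 37.5 kN/m = 37500 N/m
  E = 200 GPa = 2 × 10¹¹ Pa
  delta = 24.95 mm = 0.02495 m
Substitute:
  L = ((384 × 0.02495 × (2 × 10¹¹) × 0.000558) / (5 × 37500))^(1/4)
  L = 8.69 m
Final answer: L = 8.69 m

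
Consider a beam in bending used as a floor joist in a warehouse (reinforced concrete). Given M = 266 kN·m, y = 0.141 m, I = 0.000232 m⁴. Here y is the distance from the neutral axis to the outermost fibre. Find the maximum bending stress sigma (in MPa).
Model: a beam in bending, so sigma = (M·y) / I.
Convert to SI units:
  M = 266 kN·m = 266000 N·m
Substitute:
  sigma = (266000 × 0.141) / 0.000232
  sigma = 1.617 × 10⁸ Pa
Convert: sigma = 1.617 × 10⁸ Pa = 161.7 MPa
Final answer: sigma = 161.7 MPa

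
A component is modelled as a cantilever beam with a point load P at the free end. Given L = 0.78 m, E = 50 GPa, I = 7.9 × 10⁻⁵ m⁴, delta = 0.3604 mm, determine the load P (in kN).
Model: a cantilever beam with a point load P at the free end, so delta = (P·L^3) / (3·E·I).
Solve for P: P = (3·delta·E·I) / L^3.
Convert to SI units:
  E = 50 GPa = 5 × 10¹⁰ Pa
  delta = 0.3604 mm = 0.0003604 m
Substitute:
  P = (3 × 0.0003604 × (5 × 10¹⁰) × (7.9 × 10⁻⁵)) / 0.78^3
  P = 9000 N
Convert: P = 9000 N = 9 kN
Final answer: P = 9 kN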